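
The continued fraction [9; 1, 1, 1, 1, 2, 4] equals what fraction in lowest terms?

548/57

Fold from the inside: start with 4/1.
  2 + 1/4 = 9/4
  1 + 4/9 = 13/9
  1 + 9/13 = 22/13
  1 + 13/22 = 35/22
  1 + 22/35 = 57/35
  9 + 35/57 = 548/57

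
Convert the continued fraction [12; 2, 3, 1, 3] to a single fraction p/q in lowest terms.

423/34

Using pₖ = aₖpₖ₋₁ + pₖ₋₂ and qₖ = aₖqₖ₋₁ + qₖ₋₂:
  k=0: a=12, p=12, q=1
  k=1: a=2, p=25, q=2
  k=2: a=3, p=87, q=7
  k=3: a=1, p=112, q=9
  k=4: a=3, p=423, q=34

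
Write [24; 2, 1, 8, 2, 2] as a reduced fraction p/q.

3311/136

Fold from the inside: start with 2/1.
  2 + 1/2 = 5/2
  8 + 2/5 = 42/5
  1 + 5/42 = 47/42
  2 + 42/47 = 136/47
  24 + 47/136 = 3311/136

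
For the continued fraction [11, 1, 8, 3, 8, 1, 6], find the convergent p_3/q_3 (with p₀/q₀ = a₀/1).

333/28

Using pₖ = aₖpₖ₋₁ + pₖ₋₂, qₖ = aₖqₖ₋₁ + qₖ₋₂ (with p₋₁=1, p₋₂=0, q₋₁=0, q₋₂=1):
  k=0: a=11, p=11, q=1
  k=1: a=1, p=12, q=1
  k=2: a=8, p=107, q=9
  k=3: a=3, p=333, q=28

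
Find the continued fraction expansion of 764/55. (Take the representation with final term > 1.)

[13; 1, 8, 6]

764 = 13*55 + 49
55 = 1*49 + 6
49 = 8*6 + 1
6 = 6*1 + 0  (stop)
So 764/55 = [13; 1, 8, 6].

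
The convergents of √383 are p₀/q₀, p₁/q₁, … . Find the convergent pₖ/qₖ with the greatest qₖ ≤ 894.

10705/547

√383 = [19; 1, 1, 3, 19, 3, 1, 1, 38, …] (period length 8).
Convergents:
  p_0/q_0 = 19/1
  p_1/q_1 = 20/1
  p_2/q_2 = 39/2
  p_3/q_3 = 137/7
  p_4/q_4 = 2642/135
  p_5/q_5 = 8063/412
  p_6/q_6 = 10705/547
  p_7/q_7 = 18768/959
q_6 = 547 ≤ 894 < 959 = q_7, so the answer is 10705/547.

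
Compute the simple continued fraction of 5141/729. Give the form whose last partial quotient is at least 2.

[7; 19, 5, 2, 3]

5141 = 7·729 + 38
729 = 19·38 + 7
38 = 5·7 + 3
7 = 2·3 + 1
3 = 3·1 + 0  (stop)
So 5141/729 = [7; 19, 5, 2, 3].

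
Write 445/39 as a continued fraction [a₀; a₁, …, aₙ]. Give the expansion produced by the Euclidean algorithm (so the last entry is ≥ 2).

445 = 11×39 + 16
39 = 2×16 + 7
16 = 2×7 + 2
7 = 3×2 + 1
2 = 2×1 + 0  (stop)
So 445/39 = [11; 2, 2, 3, 2].

[11; 2, 2, 3, 2]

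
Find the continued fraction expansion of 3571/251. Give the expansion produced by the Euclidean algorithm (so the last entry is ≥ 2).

3571 = 14·251 + 57
251 = 4·57 + 23
57 = 2·23 + 11
23 = 2·11 + 1
11 = 11·1 + 0  (stop)
So 3571/251 = [14; 4, 2, 2, 11].

[14; 4, 2, 2, 11]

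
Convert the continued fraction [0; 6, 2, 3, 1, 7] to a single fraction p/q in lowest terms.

70/451

Fold from the inside: start with 7/1.
  1 + 1/7 = 8/7
  3 + 7/8 = 31/8
  2 + 8/31 = 70/31
  6 + 31/70 = 451/70
  0 + 70/451 = 70/451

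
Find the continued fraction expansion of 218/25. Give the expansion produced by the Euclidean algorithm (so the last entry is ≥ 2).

[8; 1, 2, 1, 1, 3]

218 = 8×25 + 18
25 = 1×18 + 7
18 = 2×7 + 4
7 = 1×4 + 3
4 = 1×3 + 1
3 = 3×1 + 0  (stop)
So 218/25 = [8; 1, 2, 1, 1, 3].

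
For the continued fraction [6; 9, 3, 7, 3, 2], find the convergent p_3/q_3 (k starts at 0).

Using pₖ = aₖpₖ₋₁ + pₖ₋₂, qₖ = aₖqₖ₋₁ + qₖ₋₂ (with p₋₁=1, p₋₂=0, q₋₁=0, q₋₂=1):
  k=0: a=6, p=6, q=1
  k=1: a=9, p=55, q=9
  k=2: a=3, p=171, q=28
  k=3: a=7, p=1252, q=205

1252/205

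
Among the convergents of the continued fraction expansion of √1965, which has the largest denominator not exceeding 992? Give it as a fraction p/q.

17687/399

√1965 = [44; 3, 21, 1, 4, 1, 21, 3, 88, …] (period length 8).
Convergents:
  p_0/q_0 = 44/1
  p_1/q_1 = 133/3
  p_2/q_2 = 2837/64
  p_3/q_3 = 2970/67
  p_4/q_4 = 14717/332
  p_5/q_5 = 17687/399
  p_6/q_6 = 386144/8711
q_5 = 399 ≤ 992 < 8711 = q_6, so the answer is 17687/399.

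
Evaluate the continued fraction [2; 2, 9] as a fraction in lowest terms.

47/19

Using pₖ = aₖpₖ₋₁ + pₖ₋₂ and qₖ = aₖqₖ₋₁ + qₖ₋₂:
  k=0: a=2, p=2, q=1
  k=1: a=2, p=5, q=2
  k=2: a=9, p=47, q=19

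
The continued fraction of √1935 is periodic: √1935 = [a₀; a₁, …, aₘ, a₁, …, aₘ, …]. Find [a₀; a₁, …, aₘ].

[43; 1, 86]

a₀ = ⌊√1935⌋ = 43.
With m₀=0, d₀=1 and mₖ₊₁ = dₖaₖ − mₖ, dₖ₊₁ = (n − mₖ₊₁²)/dₖ, aₖ₊₁ = ⌊(a₀+mₖ₊₁)/dₖ₊₁⌋:
  k=1: m=43, d=86, a=1
  k=2: m=43, d=1, a=86
d=1 and a=2a₀=86 at k=2, so the next step gives (m, d) = (43, 86) again — its k=1 value — and the period has length 2.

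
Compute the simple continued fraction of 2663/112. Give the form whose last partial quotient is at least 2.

2663 = 23×112 + 87
112 = 1×87 + 25
87 = 3×25 + 12
25 = 2×12 + 1
12 = 12×1 + 0  (stop)
So 2663/112 = [23; 1, 3, 2, 12].

[23; 1, 3, 2, 12]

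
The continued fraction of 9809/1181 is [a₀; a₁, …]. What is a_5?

9809 = 8·1181 + 361   →  a_0 = 8
1181 = 3·361 + 98   →  a_1 = 3
361 = 3·98 + 67   →  a_2 = 3
98 = 1·67 + 31   →  a_3 = 1
67 = 2·31 + 5   →  a_4 = 2
31 = 6·5 + 1   →  a_5 = 6

6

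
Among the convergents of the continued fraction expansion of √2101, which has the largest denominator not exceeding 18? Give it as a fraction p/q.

275/6

√2101 = [45; 1, 5, 8, 5, 1, 90, …] (period length 6).
Convergents:
  p_0/q_0 = 45/1
  p_1/q_1 = 46/1
  p_2/q_2 = 275/6
  p_3/q_3 = 2246/49
q_2 = 6 ≤ 18 < 49 = q_3, so the answer is 275/6.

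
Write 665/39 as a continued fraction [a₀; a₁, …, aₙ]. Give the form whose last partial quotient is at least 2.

[17; 19, 2]

665 = 17*39 + 2
39 = 19*2 + 1
2 = 2*1 + 0  (stop)
So 665/39 = [17; 19, 2].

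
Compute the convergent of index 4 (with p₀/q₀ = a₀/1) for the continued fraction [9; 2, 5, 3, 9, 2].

Using pₖ = aₖpₖ₋₁ + pₖ₋₂, qₖ = aₖqₖ₋₁ + qₖ₋₂ (with p₋₁=1, p₋₂=0, q₋₁=0, q₋₂=1):
  k=0: a=9, p=9, q=1
  k=1: a=2, p=19, q=2
  k=2: a=5, p=104, q=11
  k=3: a=3, p=331, q=35
  k=4: a=9, p=3083, q=326

3083/326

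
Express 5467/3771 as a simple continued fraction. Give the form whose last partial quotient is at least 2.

[1; 2, 4, 2, 9, 2, 9]

5467 = 1·3771 + 1696
3771 = 2·1696 + 379
1696 = 4·379 + 180
379 = 2·180 + 19
180 = 9·19 + 9
19 = 2·9 + 1
9 = 9·1 + 0  (stop)
So 5467/3771 = [1; 2, 4, 2, 9, 2, 9].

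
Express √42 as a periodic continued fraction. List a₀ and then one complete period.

a₀ = ⌊√42⌋ = 6.
With m₀=0, d₀=1 and mₖ₊₁ = dₖaₖ − mₖ, dₖ₊₁ = (n − mₖ₊₁²)/dₖ, aₖ₊₁ = ⌊(a₀+mₖ₊₁)/dₖ₊₁⌋:
  k=1: m=6, d=6, a=2
  k=2: m=6, d=1, a=12
d=1 and a=2a₀=12 at k=2, so the next step gives (m, d) = (6, 6) again — its k=1 value — and the period has length 2.

[6; 2, 12]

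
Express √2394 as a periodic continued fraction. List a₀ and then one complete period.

[48; 1, 12, 1, 96]

a₀ = ⌊√2394⌋ = 48.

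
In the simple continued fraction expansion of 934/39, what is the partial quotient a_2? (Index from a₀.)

934 = 23·39 + 37   →  a_0 = 23
39 = 1·37 + 2   →  a_1 = 1
37 = 18·2 + 1   →  a_2 = 18

18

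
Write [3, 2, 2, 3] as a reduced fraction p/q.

Fold from the inside: start with 3/1.
  2 + 1/3 = 7/3
  2 + 3/7 = 17/7
  3 + 7/17 = 58/17

58/17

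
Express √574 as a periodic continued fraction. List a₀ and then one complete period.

a₀ = ⌊√574⌋ = 23.

[23; 1, 22, 1, 46]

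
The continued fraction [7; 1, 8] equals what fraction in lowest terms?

71/9

Using pₖ = aₖpₖ₋₁ + pₖ₋₂ and qₖ = aₖqₖ₋₁ + qₖ₋₂:
  k=0: a=7, p=7, q=1
  k=1: a=1, p=8, q=1
  k=2: a=8, p=71, q=9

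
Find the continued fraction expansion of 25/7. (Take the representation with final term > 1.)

[3; 1, 1, 3]

25 = 3×7 + 4
7 = 1×4 + 3
4 = 1×3 + 1
3 = 3×1 + 0  (stop)
So 25/7 = [3; 1, 1, 3].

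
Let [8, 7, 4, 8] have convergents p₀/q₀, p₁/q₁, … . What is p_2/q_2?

236/29

Using pₖ = aₖpₖ₋₁ + pₖ₋₂, qₖ = aₖqₖ₋₁ + qₖ₋₂ (with p₋₁=1, p₋₂=0, q₋₁=0, q₋₂=1):
  k=0: a=8, p=8, q=1
  k=1: a=7, p=57, q=7
  k=2: a=4, p=236, q=29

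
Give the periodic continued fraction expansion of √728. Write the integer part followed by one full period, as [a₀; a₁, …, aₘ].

a₀ = ⌊√728⌋ = 26.
With m₀=0, d₀=1 and mₖ₊₁ = dₖaₖ − mₖ, dₖ₊₁ = (n − mₖ₊₁²)/dₖ, aₖ₊₁ = ⌊(a₀+mₖ₊₁)/dₖ₊₁⌋:
  k=1: m=26, d=52, a=1
  k=2: m=26, d=1, a=52
d=1 and a=2a₀=52 at k=2, so the next step gives (m, d) = (26, 52) again — its k=1 value — and the period has length 2.

[26; 1, 52]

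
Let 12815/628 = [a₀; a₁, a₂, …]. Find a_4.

4

12815 = 20·628 + 255   →  a_0 = 20
628 = 2·255 + 118   →  a_1 = 2
255 = 2·118 + 19   →  a_2 = 2
118 = 6·19 + 4   →  a_3 = 6
19 = 4·4 + 3   →  a_4 = 4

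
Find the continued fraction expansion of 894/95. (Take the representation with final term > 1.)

894 = 9·95 + 39
95 = 2·39 + 17
39 = 2·17 + 5
17 = 3·5 + 2
5 = 2·2 + 1
2 = 2·1 + 0  (stop)
So 894/95 = [9; 2, 2, 3, 2, 2].

[9; 2, 2, 3, 2, 2]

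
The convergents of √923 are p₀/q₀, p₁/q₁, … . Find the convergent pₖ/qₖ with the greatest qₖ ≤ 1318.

√923 = [30; 2, 1, 1, 1, 2, 60, …] (period length 6).
Convergents:
  p_0/q_0 = 30/1
  p_1/q_1 = 61/2
  p_2/q_2 = 91/3
  p_3/q_3 = 152/5
  p_4/q_4 = 243/8
  p_5/q_5 = 638/21
  p_6/q_6 = 38523/1268
  p_7/q_7 = 77684/2557
q_6 = 1268 ≤ 1318 < 2557 = q_7, so the answer is 38523/1268.

38523/1268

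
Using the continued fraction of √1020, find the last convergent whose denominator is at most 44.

511/16

√1020 = [31; 1, 14, 1, 62, …] (period length 4).
Convergents:
  p_0/q_0 = 31/1
  p_1/q_1 = 32/1
  p_2/q_2 = 479/15
  p_3/q_3 = 511/16
  p_4/q_4 = 32161/1007
q_3 = 16 ≤ 44 < 1007 = q_4, so the answer is 511/16.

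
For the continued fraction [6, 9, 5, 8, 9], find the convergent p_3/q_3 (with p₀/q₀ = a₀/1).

2303/377

Using pₖ = aₖpₖ₋₁ + pₖ₋₂, qₖ = aₖqₖ₋₁ + qₖ₋₂ (with p₋₁=1, p₋₂=0, q₋₁=0, q₋₂=1):
  k=0: a=6, p=6, q=1
  k=1: a=9, p=55, q=9
  k=2: a=5, p=281, q=46
  k=3: a=8, p=2303, q=377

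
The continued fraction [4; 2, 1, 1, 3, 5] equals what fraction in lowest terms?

417/95

Fold from the inside: start with 5/1.
  3 + 1/5 = 16/5
  1 + 5/16 = 21/16
  1 + 16/21 = 37/21
  2 + 21/37 = 95/37
  4 + 37/95 = 417/95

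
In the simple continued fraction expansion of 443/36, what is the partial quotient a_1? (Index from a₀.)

443 = 12·36 + 11   →  a_0 = 12
36 = 3·11 + 3   →  a_1 = 3

3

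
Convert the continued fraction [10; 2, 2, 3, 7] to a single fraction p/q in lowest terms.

Using pₖ = aₖpₖ₋₁ + pₖ₋₂ and qₖ = aₖqₖ₋₁ + qₖ₋₂:
  k=0: a=10, p=10, q=1
  k=1: a=2, p=21, q=2
  k=2: a=2, p=52, q=5
  k=3: a=3, p=177, q=17
  k=4: a=7, p=1291, q=124

1291/124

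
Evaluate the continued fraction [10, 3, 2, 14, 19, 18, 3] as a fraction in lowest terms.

Fold from the inside: start with 3/1.
  18 + 1/3 = 55/3
  19 + 3/55 = 1048/55
  14 + 55/1048 = 14727/1048
  2 + 1048/14727 = 30502/14727
  3 + 14727/30502 = 106233/30502
  10 + 30502/106233 = 1092832/106233

1092832/106233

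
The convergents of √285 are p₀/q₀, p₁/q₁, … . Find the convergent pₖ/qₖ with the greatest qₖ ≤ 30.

287/17

√285 = [16; 1, 7, 2, 7, 1, 32, …] (period length 6).
Convergents:
  p_0/q_0 = 16/1
  p_1/q_1 = 17/1
  p_2/q_2 = 135/8
  p_3/q_3 = 287/17
  p_4/q_4 = 2144/127
q_3 = 17 ≤ 30 < 127 = q_4, so the answer is 287/17.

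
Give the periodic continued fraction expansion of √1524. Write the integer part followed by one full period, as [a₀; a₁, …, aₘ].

a₀ = ⌊√1524⌋ = 39.

[39; 26, 78]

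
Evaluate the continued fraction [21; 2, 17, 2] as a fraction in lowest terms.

Using pₖ = aₖpₖ₋₁ + pₖ₋₂ and qₖ = aₖqₖ₋₁ + qₖ₋₂:
  k=0: a=21, p=21, q=1
  k=1: a=2, p=43, q=2
  k=2: a=17, p=752, q=35
  k=3: a=2, p=1547, q=72

1547/72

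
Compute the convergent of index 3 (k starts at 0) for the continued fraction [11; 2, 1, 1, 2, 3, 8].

Using pₖ = aₖpₖ₋₁ + pₖ₋₂, qₖ = aₖqₖ₋₁ + qₖ₋₂ (with p₋₁=1, p₋₂=0, q₋₁=0, q₋₂=1):
  k=0: a=11, p=11, q=1
  k=1: a=2, p=23, q=2
  k=2: a=1, p=34, q=3
  k=3: a=1, p=57, q=5

57/5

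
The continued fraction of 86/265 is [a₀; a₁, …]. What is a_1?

86 = 0·265 + 86   →  a_0 = 0
265 = 3·86 + 7   →  a_1 = 3

3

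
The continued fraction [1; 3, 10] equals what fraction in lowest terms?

Fold from the inside: start with 10/1.
  3 + 1/10 = 31/10
  1 + 10/31 = 41/31

41/31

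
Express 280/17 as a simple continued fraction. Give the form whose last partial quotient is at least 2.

[16; 2, 8]

280 = 16*17 + 8
17 = 2*8 + 1
8 = 8*1 + 0  (stop)
So 280/17 = [16; 2, 8].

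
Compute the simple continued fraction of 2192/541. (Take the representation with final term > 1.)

2192 = 4·541 + 28
541 = 19·28 + 9
28 = 3·9 + 1
9 = 9·1 + 0  (stop)
So 2192/541 = [4; 19, 3, 9].

[4; 19, 3, 9]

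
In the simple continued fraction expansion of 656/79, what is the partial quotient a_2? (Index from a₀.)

656 = 8·79 + 24   →  a_0 = 8
79 = 3·24 + 7   →  a_1 = 3
24 = 3·7 + 3   →  a_2 = 3

3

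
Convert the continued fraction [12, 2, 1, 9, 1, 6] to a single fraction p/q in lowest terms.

Using pₖ = aₖpₖ₋₁ + pₖ₋₂ and qₖ = aₖqₖ₋₁ + qₖ₋₂:
  k=0: a=12, p=12, q=1
  k=1: a=2, p=25, q=2
  k=2: a=1, p=37, q=3
  k=3: a=9, p=358, q=29
  k=4: a=1, p=395, q=32
  k=5: a=6, p=2728, q=221

2728/221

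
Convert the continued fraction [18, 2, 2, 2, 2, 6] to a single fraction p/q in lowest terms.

3425/186

Fold from the inside: start with 6/1.
  2 + 1/6 = 13/6
  2 + 6/13 = 32/13
  2 + 13/32 = 77/32
  2 + 32/77 = 186/77
  18 + 77/186 = 3425/186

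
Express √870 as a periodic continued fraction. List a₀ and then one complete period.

[29; 2, 58]

a₀ = ⌊√870⌋ = 29.
With m₀=0, d₀=1 and mₖ₊₁ = dₖaₖ − mₖ, dₖ₊₁ = (n − mₖ₊₁²)/dₖ, aₖ₊₁ = ⌊(a₀+mₖ₊₁)/dₖ₊₁⌋:
  k=1: m=29, d=29, a=2
  k=2: m=29, d=1, a=58
d=1 and a=2a₀=58 at k=2, so the next step gives (m, d) = (29, 29) again — its k=1 value — and the period has length 2.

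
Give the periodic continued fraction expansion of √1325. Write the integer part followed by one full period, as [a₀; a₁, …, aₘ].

a₀ = ⌊√1325⌋ = 36.
With m₀=0, d₀=1 and mₖ₊₁ = dₖaₖ − mₖ, dₖ₊₁ = (n − mₖ₊₁²)/dₖ, aₖ₊₁ = ⌊(a₀+mₖ₊₁)/dₖ₊₁⌋:
  k=1: m=36, d=29, a=2
  k=2: m=22, d=29, a=2
  k=3: m=36, d=1, a=72
d=1 and a=2a₀=72 at k=3, so the next step gives (m, d) = (36, 29) again — its k=1 value — and the period has length 3.

[36; 2, 2, 72]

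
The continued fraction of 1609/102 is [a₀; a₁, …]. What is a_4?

1609 = 15·102 + 79   →  a_0 = 15
102 = 1·79 + 23   →  a_1 = 1
79 = 3·23 + 10   →  a_2 = 3
23 = 2·10 + 3   →  a_3 = 2
10 = 3·3 + 1   →  a_4 = 3

3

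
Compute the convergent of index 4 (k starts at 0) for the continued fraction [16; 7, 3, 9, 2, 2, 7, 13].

6971/432

Using pₖ = aₖpₖ₋₁ + pₖ₋₂, qₖ = aₖqₖ₋₁ + qₖ₋₂ (with p₋₁=1, p₋₂=0, q₋₁=0, q₋₂=1):
  k=0: a=16, p=16, q=1
  k=1: a=7, p=113, q=7
  k=2: a=3, p=355, q=22
  k=3: a=9, p=3308, q=205
  k=4: a=2, p=6971, q=432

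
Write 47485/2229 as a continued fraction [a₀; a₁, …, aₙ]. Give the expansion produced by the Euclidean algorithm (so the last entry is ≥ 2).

47485 = 21×2229 + 676
2229 = 3×676 + 201
676 = 3×201 + 73
201 = 2×73 + 55
73 = 1×55 + 18
55 = 3×18 + 1
18 = 18×1 + 0  (stop)
So 47485/2229 = [21; 3, 3, 2, 1, 3, 18].

[21; 3, 3, 2, 1, 3, 18]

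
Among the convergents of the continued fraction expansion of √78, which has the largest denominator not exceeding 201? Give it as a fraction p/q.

√78 = [8; 1, 4, 1, 16, …] (period length 4).
Convergents:
  p_0/q_0 = 8/1
  p_1/q_1 = 9/1
  p_2/q_2 = 44/5
  p_3/q_3 = 53/6
  p_4/q_4 = 892/101
  p_5/q_5 = 945/107
  p_6/q_6 = 4672/529
q_5 = 107 ≤ 201 < 529 = q_6, so the answer is 945/107.

945/107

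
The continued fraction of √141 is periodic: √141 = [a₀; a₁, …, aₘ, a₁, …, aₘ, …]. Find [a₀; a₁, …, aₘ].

a₀ = ⌊√141⌋ = 11.

[11; 1, 6, 1, 22]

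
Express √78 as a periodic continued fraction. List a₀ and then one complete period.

[8; 1, 4, 1, 16]

a₀ = ⌊√78⌋ = 8.
With m₀=0, d₀=1 and mₖ₊₁ = dₖaₖ − mₖ, dₖ₊₁ = (n − mₖ₊₁²)/dₖ, aₖ₊₁ = ⌊(a₀+mₖ₊₁)/dₖ₊₁⌋:
  k=1: m=8, d=14, a=1
  k=2: m=6, d=3, a=4
  k=3: m=6, d=14, a=1
  k=4: m=8, d=1, a=16
d=1 and a=2a₀=16 at k=4, so the next step gives (m, d) = (8, 14) again — its k=1 value — and the period has length 4.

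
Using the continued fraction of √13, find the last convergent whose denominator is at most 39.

137/38

√13 = [3; 1, 1, 1, 1, 6, …] (period length 5).
Convergents:
  p_0/q_0 = 3/1
  p_1/q_1 = 4/1
  p_2/q_2 = 7/2
  p_3/q_3 = 11/3
  p_4/q_4 = 18/5
  p_5/q_5 = 119/33
  p_6/q_6 = 137/38
  p_7/q_7 = 256/71
q_6 = 38 ≤ 39 < 71 = q_7, so the answer is 137/38.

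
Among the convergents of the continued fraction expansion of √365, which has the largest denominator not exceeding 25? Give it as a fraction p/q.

363/19

√365 = [19; 9, 1, 1, 9, 38, …] (period length 5).
Convergents:
  p_0/q_0 = 19/1
  p_1/q_1 = 172/9
  p_2/q_2 = 191/10
  p_3/q_3 = 363/19
  p_4/q_4 = 3458/181
q_3 = 19 ≤ 25 < 181 = q_4, so the answer is 363/19.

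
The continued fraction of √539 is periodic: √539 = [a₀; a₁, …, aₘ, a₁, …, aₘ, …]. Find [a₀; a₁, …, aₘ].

[23; 4, 1, 1, 1, 1, 1, 4, 46]

a₀ = ⌊√539⌋ = 23.
With m₀=0, d₀=1 and mₖ₊₁ = dₖaₖ − mₖ, dₖ₊₁ = (n − mₖ₊₁²)/dₖ, aₖ₊₁ = ⌊(a₀+mₖ₊₁)/dₖ₊₁⌋:
  k=1: m=23, d=10, a=4
  k=2: m=17, d=25, a=1
  k=3: m=8, d=19, a=1
  k=4: m=11, d=22, a=1
  k=5: m=11, d=19, a=1
  k=6: m=8, d=25, a=1
  k=7: m=17, d=10, a=4
  k=8: m=23, d=1, a=46
d=1 and a=2a₀=46 at k=8, so the next step gives (m, d) = (23, 10) again — its k=1 value — and the period has length 8.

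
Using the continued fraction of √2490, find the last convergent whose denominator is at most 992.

√2490 = [49; 1, 8, 1, 98, …] (period length 4).
Convergents:
  p_0/q_0 = 49/1
  p_1/q_1 = 50/1
  p_2/q_2 = 449/9
  p_3/q_3 = 499/10
  p_4/q_4 = 49351/989
  p_5/q_5 = 49850/999
q_4 = 989 ≤ 992 < 999 = q_5, so the answer is 49351/989.

49351/989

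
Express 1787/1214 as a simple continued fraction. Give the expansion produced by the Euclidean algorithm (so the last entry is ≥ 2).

[1; 2, 8, 2, 2, 1, 9]

1787 = 1×1214 + 573
1214 = 2×573 + 68
573 = 8×68 + 29
68 = 2×29 + 10
29 = 2×10 + 9
10 = 1×9 + 1
9 = 9×1 + 0  (stop)
So 1787/1214 = [1; 2, 8, 2, 2, 1, 9].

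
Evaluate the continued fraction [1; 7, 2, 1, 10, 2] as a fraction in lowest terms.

559/492

Using pₖ = aₖpₖ₋₁ + pₖ₋₂ and qₖ = aₖqₖ₋₁ + qₖ₋₂:
  k=0: a=1, p=1, q=1
  k=1: a=7, p=8, q=7
  k=2: a=2, p=17, q=15
  k=3: a=1, p=25, q=22
  k=4: a=10, p=267, q=235
  k=5: a=2, p=559, q=492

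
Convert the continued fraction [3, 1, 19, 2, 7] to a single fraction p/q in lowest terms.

1213/307

Using pₖ = aₖpₖ₋₁ + pₖ₋₂ and qₖ = aₖqₖ₋₁ + qₖ₋₂:
  k=0: a=3, p=3, q=1
  k=1: a=1, p=4, q=1
  k=2: a=19, p=79, q=20
  k=3: a=2, p=162, q=41
  k=4: a=7, p=1213, q=307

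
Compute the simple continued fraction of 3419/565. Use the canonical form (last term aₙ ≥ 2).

3419 = 6·565 + 29
565 = 19·29 + 14
29 = 2·14 + 1
14 = 14·1 + 0  (stop)
So 3419/565 = [6; 19, 2, 14].

[6; 19, 2, 14]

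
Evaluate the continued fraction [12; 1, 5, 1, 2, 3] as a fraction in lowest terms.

861/67

Fold from the inside: start with 3/1.
  2 + 1/3 = 7/3
  1 + 3/7 = 10/7
  5 + 7/10 = 57/10
  1 + 10/57 = 67/57
  12 + 57/67 = 861/67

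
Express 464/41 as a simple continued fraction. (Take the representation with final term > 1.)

464 = 11·41 + 13
41 = 3·13 + 2
13 = 6·2 + 1
2 = 2·1 + 0  (stop)
So 464/41 = [11; 3, 6, 2].

[11; 3, 6, 2]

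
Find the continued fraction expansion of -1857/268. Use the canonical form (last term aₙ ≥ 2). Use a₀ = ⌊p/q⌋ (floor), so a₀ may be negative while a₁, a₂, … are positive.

-1857 = -7*268 + 19
268 = 14*19 + 2
19 = 9*2 + 1
2 = 2*1 + 0  (stop)
So -1857/268 = [-7; 14, 9, 2].

[-7; 14, 9, 2]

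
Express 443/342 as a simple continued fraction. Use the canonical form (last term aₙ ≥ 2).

443 = 1·342 + 101
342 = 3·101 + 39
101 = 2·39 + 23
39 = 1·23 + 16
23 = 1·16 + 7
16 = 2·7 + 2
7 = 3·2 + 1
2 = 2·1 + 0  (stop)
So 443/342 = [1; 3, 2, 1, 1, 2, 3, 2].

[1; 3, 2, 1, 1, 2, 3, 2]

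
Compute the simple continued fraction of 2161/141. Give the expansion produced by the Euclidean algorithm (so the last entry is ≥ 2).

2161 = 15·141 + 46
141 = 3·46 + 3
46 = 15·3 + 1
3 = 3·1 + 0  (stop)
So 2161/141 = [15; 3, 15, 3].

[15; 3, 15, 3]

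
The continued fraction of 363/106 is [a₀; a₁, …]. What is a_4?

4

363 = 3·106 + 45   →  a_0 = 3
106 = 2·45 + 16   →  a_1 = 2
45 = 2·16 + 13   →  a_2 = 2
16 = 1·13 + 3   →  a_3 = 1
13 = 4·3 + 1   →  a_4 = 4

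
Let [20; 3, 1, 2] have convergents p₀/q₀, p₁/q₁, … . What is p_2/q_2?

Using pₖ = aₖpₖ₋₁ + pₖ₋₂, qₖ = aₖqₖ₋₁ + qₖ₋₂ (with p₋₁=1, p₋₂=0, q₋₁=0, q₋₂=1):
  k=0: a=20, p=20, q=1
  k=1: a=3, p=61, q=3
  k=2: a=1, p=81, q=4

81/4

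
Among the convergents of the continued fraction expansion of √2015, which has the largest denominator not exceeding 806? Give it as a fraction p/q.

35911/800

√2015 = [44; 1, 7, 1, 88, …] (period length 4).
Convergents:
  p_0/q_0 = 44/1
  p_1/q_1 = 45/1
  p_2/q_2 = 359/8
  p_3/q_3 = 404/9
  p_4/q_4 = 35911/800
  p_5/q_5 = 36315/809
q_4 = 800 ≤ 806 < 809 = q_5, so the answer is 35911/800.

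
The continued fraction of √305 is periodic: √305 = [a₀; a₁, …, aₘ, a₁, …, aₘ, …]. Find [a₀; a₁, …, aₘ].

[17; 2, 6, 2, 34]

a₀ = ⌊√305⌋ = 17.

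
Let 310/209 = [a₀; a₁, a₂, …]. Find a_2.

310 = 1·209 + 101   →  a_0 = 1
209 = 2·101 + 7   →  a_1 = 2
101 = 14·7 + 3   →  a_2 = 14

14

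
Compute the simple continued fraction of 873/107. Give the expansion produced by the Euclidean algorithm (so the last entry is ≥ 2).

873 = 8*107 + 17
107 = 6*17 + 5
17 = 3*5 + 2
5 = 2*2 + 1
2 = 2*1 + 0  (stop)
So 873/107 = [8; 6, 3, 2, 2].

[8; 6, 3, 2, 2]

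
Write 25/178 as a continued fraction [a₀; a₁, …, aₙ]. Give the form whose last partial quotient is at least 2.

[0; 7, 8, 3]

25 = 0·178 + 25
178 = 7·25 + 3
25 = 8·3 + 1
3 = 3·1 + 0  (stop)
So 25/178 = [0; 7, 8, 3].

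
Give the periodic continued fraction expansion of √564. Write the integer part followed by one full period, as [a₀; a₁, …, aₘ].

a₀ = ⌊√564⌋ = 23.
With m₀=0, d₀=1 and mₖ₊₁ = dₖaₖ − mₖ, dₖ₊₁ = (n − mₖ₊₁²)/dₖ, aₖ₊₁ = ⌊(a₀+mₖ₊₁)/dₖ₊₁⌋:
  k=1: m=23, d=35, a=1
  k=2: m=12, d=12, a=2
  k=3: m=12, d=35, a=1
  k=4: m=23, d=1, a=46
d=1 and a=2a₀=46 at k=4, so the next step gives (m, d) = (23, 35) again — its k=1 value — and the period has length 4.

[23; 1, 2, 1, 46]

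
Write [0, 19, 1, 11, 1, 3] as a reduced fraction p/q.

51/1016

Fold from the inside: start with 3/1.
  1 + 1/3 = 4/3
  11 + 3/4 = 47/4
  1 + 4/47 = 51/47
  19 + 47/51 = 1016/51
  0 + 51/1016 = 51/1016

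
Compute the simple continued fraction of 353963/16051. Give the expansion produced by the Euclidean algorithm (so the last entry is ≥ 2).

[22; 19, 11, 1, 2, 7, 1, 2]

353963 = 22×16051 + 841
16051 = 19×841 + 72
841 = 11×72 + 49
72 = 1×49 + 23
49 = 2×23 + 3
23 = 7×3 + 2
3 = 1×2 + 1
2 = 2×1 + 0  (stop)
So 353963/16051 = [22; 19, 11, 1, 2, 7, 1, 2].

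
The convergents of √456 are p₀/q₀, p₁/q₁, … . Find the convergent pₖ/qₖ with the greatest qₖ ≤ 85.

1025/48

√456 = [21; 2, 1, 4, 1, 2, 42, …] (period length 6).
Convergents:
  p_0/q_0 = 21/1
  p_1/q_1 = 43/2
  p_2/q_2 = 64/3
  p_3/q_3 = 299/14
  p_4/q_4 = 363/17
  p_5/q_5 = 1025/48
  p_6/q_6 = 43413/2033
q_5 = 48 ≤ 85 < 2033 = q_6, so the answer is 1025/48.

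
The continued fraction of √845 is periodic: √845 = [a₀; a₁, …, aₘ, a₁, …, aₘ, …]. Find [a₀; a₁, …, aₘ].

a₀ = ⌊√845⌋ = 29.
With m₀=0, d₀=1 and mₖ₊₁ = dₖaₖ − mₖ, dₖ₊₁ = (n − mₖ₊₁²)/dₖ, aₖ₊₁ = ⌊(a₀+mₖ₊₁)/dₖ₊₁⌋:
  k=1: m=29, d=4, a=14
  k=2: m=27, d=29, a=1
  k=3: m=2, d=29, a=1
  k=4: m=27, d=4, a=14
  k=5: m=29, d=1, a=58
d=1 and a=2a₀=58 at k=5, so the next step gives (m, d) = (29, 4) again — its k=1 value — and the period has length 5.

[29; 14, 1, 1, 14, 58]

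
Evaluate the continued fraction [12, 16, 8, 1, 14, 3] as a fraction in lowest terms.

Using pₖ = aₖpₖ₋₁ + pₖ₋₂ and qₖ = aₖqₖ₋₁ + qₖ₋₂:
  k=0: a=12, p=12, q=1
  k=1: a=16, p=193, q=16
  k=2: a=8, p=1556, q=129
  k=3: a=1, p=1749, q=145
  k=4: a=14, p=26042, q=2159
  k=5: a=3, p=79875, q=6622

79875/6622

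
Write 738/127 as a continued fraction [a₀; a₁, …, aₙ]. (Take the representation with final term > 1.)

[5; 1, 4, 3, 2, 3]

738 = 5·127 + 103
127 = 1·103 + 24
103 = 4·24 + 7
24 = 3·7 + 3
7 = 2·3 + 1
3 = 3·1 + 0  (stop)
So 738/127 = [5; 1, 4, 3, 2, 3].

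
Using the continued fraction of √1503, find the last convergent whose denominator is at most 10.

√1503 = [38; 1, 3, 3, 8, 3, 3, 1, 76, …] (period length 8).
Convergents:
  p_0/q_0 = 38/1
  p_1/q_1 = 39/1
  p_2/q_2 = 155/4
  p_3/q_3 = 504/13
q_2 = 4 ≤ 10 < 13 = q_3, so the answer is 155/4.

155/4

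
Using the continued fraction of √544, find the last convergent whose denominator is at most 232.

√544 = [23; 3, 11, 3, 46, …] (period length 4).
Convergents:
  p_0/q_0 = 23/1
  p_1/q_1 = 70/3
  p_2/q_2 = 793/34
  p_3/q_3 = 2449/105
  p_4/q_4 = 113447/4864
q_3 = 105 ≤ 232 < 4864 = q_4, so the answer is 2449/105.

2449/105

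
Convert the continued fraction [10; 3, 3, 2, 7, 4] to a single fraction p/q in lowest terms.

Using pₖ = aₖpₖ₋₁ + pₖ₋₂ and qₖ = aₖqₖ₋₁ + qₖ₋₂:
  k=0: a=10, p=10, q=1
  k=1: a=3, p=31, q=3
  k=2: a=3, p=103, q=10
  k=3: a=2, p=237, q=23
  k=4: a=7, p=1762, q=171
  k=5: a=4, p=7285, q=707

7285/707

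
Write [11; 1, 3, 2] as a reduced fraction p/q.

106/9

Using pₖ = aₖpₖ₋₁ + pₖ₋₂ and qₖ = aₖqₖ₋₁ + qₖ₋₂:
  k=0: a=11, p=11, q=1
  k=1: a=1, p=12, q=1
  k=2: a=3, p=47, q=4
  k=3: a=2, p=106, q=9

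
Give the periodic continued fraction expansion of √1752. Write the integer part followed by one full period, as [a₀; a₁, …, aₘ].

[41; 1, 5, 1, 82]

a₀ = ⌊√1752⌋ = 41.
With m₀=0, d₀=1 and mₖ₊₁ = dₖaₖ − mₖ, dₖ₊₁ = (n − mₖ₊₁²)/dₖ, aₖ₊₁ = ⌊(a₀+mₖ₊₁)/dₖ₊₁⌋:
  k=1: m=41, d=71, a=1
  k=2: m=30, d=12, a=5
  k=3: m=30, d=71, a=1
  k=4: m=41, d=1, a=82
d=1 and a=2a₀=82 at k=4, so the next step gives (m, d) = (41, 71) again — its k=1 value — and the period has length 4.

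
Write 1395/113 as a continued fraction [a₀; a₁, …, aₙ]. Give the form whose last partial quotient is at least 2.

1395 = 12·113 + 39
113 = 2·39 + 35
39 = 1·35 + 4
35 = 8·4 + 3
4 = 1·3 + 1
3 = 3·1 + 0  (stop)
So 1395/113 = [12; 2, 1, 8, 1, 3].

[12; 2, 1, 8, 1, 3]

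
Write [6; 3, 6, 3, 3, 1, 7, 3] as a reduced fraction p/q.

39763/6295

Fold from the inside: start with 3/1.
  7 + 1/3 = 22/3
  1 + 3/22 = 25/22
  3 + 22/25 = 97/25
  3 + 25/97 = 316/97
  6 + 97/316 = 1993/316
  3 + 316/1993 = 6295/1993
  6 + 1993/6295 = 39763/6295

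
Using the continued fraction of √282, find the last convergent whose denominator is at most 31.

√282 = [16; 1, 3, 1, 4, 1, 3, 1, 32, …] (period length 8).
Convergents:
  p_0/q_0 = 16/1
  p_1/q_1 = 17/1
  p_2/q_2 = 67/4
  p_3/q_3 = 84/5
  p_4/q_4 = 403/24
  p_5/q_5 = 487/29
  p_6/q_6 = 1864/111
q_5 = 29 ≤ 31 < 111 = q_6, so the answer is 487/29.

487/29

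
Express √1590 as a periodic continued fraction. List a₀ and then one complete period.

a₀ = ⌊√1590⌋ = 39.
With m₀=0, d₀=1 and mₖ₊₁ = dₖaₖ − mₖ, dₖ₊₁ = (n − mₖ₊₁²)/dₖ, aₖ₊₁ = ⌊(a₀+mₖ₊₁)/dₖ₊₁⌋:
  k=1: m=39, d=69, a=1
  k=2: m=30, d=10, a=6
  k=3: m=30, d=69, a=1
  k=4: m=39, d=1, a=78
d=1 and a=2a₀=78 at k=4, so the next step gives (m, d) = (39, 69) again — its k=1 value — and the period has length 4.

[39; 1, 6, 1, 78]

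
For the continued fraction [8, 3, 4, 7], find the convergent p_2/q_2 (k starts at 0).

Using pₖ = aₖpₖ₋₁ + pₖ₋₂, qₖ = aₖqₖ₋₁ + qₖ₋₂ (with p₋₁=1, p₋₂=0, q₋₁=0, q₋₂=1):
  k=0: a=8, p=8, q=1
  k=1: a=3, p=25, q=3
  k=2: a=4, p=108, q=13

108/13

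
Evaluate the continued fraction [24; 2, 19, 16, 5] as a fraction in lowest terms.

77600/3169

Using pₖ = aₖpₖ₋₁ + pₖ₋₂ and qₖ = aₖqₖ₋₁ + qₖ₋₂:
  k=0: a=24, p=24, q=1
  k=1: a=2, p=49, q=2
  k=2: a=19, p=955, q=39
  k=3: a=16, p=15329, q=626
  k=4: a=5, p=77600, q=3169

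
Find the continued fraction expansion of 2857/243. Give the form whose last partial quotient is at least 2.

2857 = 11×243 + 184
243 = 1×184 + 59
184 = 3×59 + 7
59 = 8×7 + 3
7 = 2×3 + 1
3 = 3×1 + 0  (stop)
So 2857/243 = [11; 1, 3, 8, 2, 3].

[11; 1, 3, 8, 2, 3]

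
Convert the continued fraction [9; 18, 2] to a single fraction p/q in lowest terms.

Using pₖ = aₖpₖ₋₁ + pₖ₋₂ and qₖ = aₖqₖ₋₁ + qₖ₋₂:
  k=0: a=9, p=9, q=1
  k=1: a=18, p=163, q=18
  k=2: a=2, p=335, q=37

335/37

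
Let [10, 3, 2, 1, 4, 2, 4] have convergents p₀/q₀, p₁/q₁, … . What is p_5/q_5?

Using pₖ = aₖpₖ₋₁ + pₖ₋₂, qₖ = aₖqₖ₋₁ + qₖ₋₂ (with p₋₁=1, p₋₂=0, q₋₁=0, q₋₂=1):
  k=0: a=10, p=10, q=1
  k=1: a=3, p=31, q=3
  k=2: a=2, p=72, q=7
  k=3: a=1, p=103, q=10
  k=4: a=4, p=484, q=47
  k=5: a=2, p=1071, q=104

1071/104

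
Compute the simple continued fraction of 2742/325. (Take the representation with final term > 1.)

2742 = 8×325 + 142
325 = 2×142 + 41
142 = 3×41 + 19
41 = 2×19 + 3
19 = 6×3 + 1
3 = 3×1 + 0  (stop)
So 2742/325 = [8; 2, 3, 2, 6, 3].

[8; 2, 3, 2, 6, 3]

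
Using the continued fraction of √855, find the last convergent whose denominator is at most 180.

√855 = [29; 4, 6, 4, 58, …] (period length 4).
Convergents:
  p_0/q_0 = 29/1
  p_1/q_1 = 117/4
  p_2/q_2 = 731/25
  p_3/q_3 = 3041/104
  p_4/q_4 = 177109/6057
q_3 = 104 ≤ 180 < 6057 = q_4, so the answer is 3041/104.

3041/104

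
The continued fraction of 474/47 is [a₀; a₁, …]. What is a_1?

11

474 = 10·47 + 4   →  a_0 = 10
47 = 11·4 + 3   →  a_1 = 11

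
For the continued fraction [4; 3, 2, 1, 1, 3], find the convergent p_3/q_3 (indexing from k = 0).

Using pₖ = aₖpₖ₋₁ + pₖ₋₂, qₖ = aₖqₖ₋₁ + qₖ₋₂ (with p₋₁=1, p₋₂=0, q₋₁=0, q₋₂=1):
  k=0: a=4, p=4, q=1
  k=1: a=3, p=13, q=3
  k=2: a=2, p=30, q=7
  k=3: a=1, p=43, q=10

43/10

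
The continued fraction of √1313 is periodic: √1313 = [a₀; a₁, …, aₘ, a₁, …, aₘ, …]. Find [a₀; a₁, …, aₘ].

a₀ = ⌊√1313⌋ = 36.

[36; 4, 4, 72]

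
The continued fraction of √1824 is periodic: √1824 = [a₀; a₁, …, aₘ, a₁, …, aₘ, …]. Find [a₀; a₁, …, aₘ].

a₀ = ⌊√1824⌋ = 42.
With m₀=0, d₀=1 and mₖ₊₁ = dₖaₖ − mₖ, dₖ₊₁ = (n − mₖ₊₁²)/dₖ, aₖ₊₁ = ⌊(a₀+mₖ₊₁)/dₖ₊₁⌋:
  k=1: m=42, d=60, a=1
  k=2: m=18, d=25, a=2
  k=3: m=32, d=32, a=2
  k=4: m=32, d=25, a=2
  k=5: m=18, d=60, a=1
  k=6: m=42, d=1, a=84
d=1 and a=2a₀=84 at k=6, so the next step gives (m, d) = (42, 60) again — its k=1 value — and the period has length 6.

[42; 1, 2, 2, 2, 1, 84]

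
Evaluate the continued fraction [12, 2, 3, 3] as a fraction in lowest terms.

286/23

Fold from the inside: start with 3/1.
  3 + 1/3 = 10/3
  2 + 3/10 = 23/10
  12 + 10/23 = 286/23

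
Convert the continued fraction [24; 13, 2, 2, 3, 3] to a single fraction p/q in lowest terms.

Using pₖ = aₖpₖ₋₁ + pₖ₋₂ and qₖ = aₖqₖ₋₁ + qₖ₋₂:
  k=0: a=24, p=24, q=1
  k=1: a=13, p=313, q=13
  k=2: a=2, p=650, q=27
  k=3: a=2, p=1613, q=67
  k=4: a=3, p=5489, q=228
  k=5: a=3, p=18080, q=751

18080/751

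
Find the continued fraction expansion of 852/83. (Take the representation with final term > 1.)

[10; 3, 1, 3, 2, 2]

852 = 10×83 + 22
83 = 3×22 + 17
22 = 1×17 + 5
17 = 3×5 + 2
5 = 2×2 + 1
2 = 2×1 + 0  (stop)
So 852/83 = [10; 3, 1, 3, 2, 2].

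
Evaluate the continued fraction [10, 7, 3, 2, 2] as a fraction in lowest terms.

Using pₖ = aₖpₖ₋₁ + pₖ₋₂ and qₖ = aₖqₖ₋₁ + qₖ₋₂:
  k=0: a=10, p=10, q=1
  k=1: a=7, p=71, q=7
  k=2: a=3, p=223, q=22
  k=3: a=2, p=517, q=51
  k=4: a=2, p=1257, q=124

1257/124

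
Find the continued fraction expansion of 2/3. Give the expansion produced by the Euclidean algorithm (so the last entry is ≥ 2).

[0; 1, 2]

2 = 0·3 + 2
3 = 1·2 + 1
2 = 2·1 + 0  (stop)
So 2/3 = [0; 1, 2].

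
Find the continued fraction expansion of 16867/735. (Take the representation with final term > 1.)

16867 = 22×735 + 697
735 = 1×697 + 38
697 = 18×38 + 13
38 = 2×13 + 12
13 = 1×12 + 1
12 = 12×1 + 0  (stop)
So 16867/735 = [22; 1, 18, 2, 1, 12].

[22; 1, 18, 2, 1, 12]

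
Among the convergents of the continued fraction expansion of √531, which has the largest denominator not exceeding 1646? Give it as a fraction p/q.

24403/1059

√531 = [23; 23, 46, …] (period length 2).
Convergents:
  p_0/q_0 = 23/1
  p_1/q_1 = 530/23
  p_2/q_2 = 24403/1059
  p_3/q_3 = 561799/24380
q_2 = 1059 ≤ 1646 < 24380 = q_3, so the answer is 24403/1059.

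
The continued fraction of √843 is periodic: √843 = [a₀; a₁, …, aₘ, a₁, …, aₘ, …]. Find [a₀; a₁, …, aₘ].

[29; 29, 58]

a₀ = ⌊√843⌋ = 29.
With m₀=0, d₀=1 and mₖ₊₁ = dₖaₖ − mₖ, dₖ₊₁ = (n − mₖ₊₁²)/dₖ, aₖ₊₁ = ⌊(a₀+mₖ₊₁)/dₖ₊₁⌋:
  k=1: m=29, d=2, a=29
  k=2: m=29, d=1, a=58
d=1 and a=2a₀=58 at k=2, so the next step gives (m, d) = (29, 2) again — its k=1 value — and the period has length 2.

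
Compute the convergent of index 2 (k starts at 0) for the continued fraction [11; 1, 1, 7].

23/2

Using pₖ = aₖpₖ₋₁ + pₖ₋₂, qₖ = aₖqₖ₋₁ + qₖ₋₂ (with p₋₁=1, p₋₂=0, q₋₁=0, q₋₂=1):
  k=0: a=11, p=11, q=1
  k=1: a=1, p=12, q=1
  k=2: a=1, p=23, q=2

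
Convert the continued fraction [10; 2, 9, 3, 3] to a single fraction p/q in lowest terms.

2053/196

Fold from the inside: start with 3/1.
  3 + 1/3 = 10/3
  9 + 3/10 = 93/10
  2 + 10/93 = 196/93
  10 + 93/196 = 2053/196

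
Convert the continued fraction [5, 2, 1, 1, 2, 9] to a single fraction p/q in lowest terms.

657/122

Using pₖ = aₖpₖ₋₁ + pₖ₋₂ and qₖ = aₖqₖ₋₁ + qₖ₋₂:
  k=0: a=5, p=5, q=1
  k=1: a=2, p=11, q=2
  k=2: a=1, p=16, q=3
  k=3: a=1, p=27, q=5
  k=4: a=2, p=70, q=13
  k=5: a=9, p=657, q=122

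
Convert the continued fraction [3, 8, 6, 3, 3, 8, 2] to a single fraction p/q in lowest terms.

Fold from the inside: start with 2/1.
  8 + 1/2 = 17/2
  3 + 2/17 = 53/17
  3 + 17/53 = 176/53
  6 + 53/176 = 1109/176
  8 + 176/1109 = 9048/1109
  3 + 1109/9048 = 28253/9048

28253/9048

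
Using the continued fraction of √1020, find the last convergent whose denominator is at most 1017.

32161/1007

√1020 = [31; 1, 14, 1, 62, …] (period length 4).
Convergents:
  p_0/q_0 = 31/1
  p_1/q_1 = 32/1
  p_2/q_2 = 479/15
  p_3/q_3 = 511/16
  p_4/q_4 = 32161/1007
  p_5/q_5 = 32672/1023
q_4 = 1007 ≤ 1017 < 1023 = q_5, so the answer is 32161/1007.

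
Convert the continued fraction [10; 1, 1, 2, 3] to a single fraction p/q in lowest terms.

180/17

Fold from the inside: start with 3/1.
  2 + 1/3 = 7/3
  1 + 3/7 = 10/7
  1 + 7/10 = 17/10
  10 + 10/17 = 180/17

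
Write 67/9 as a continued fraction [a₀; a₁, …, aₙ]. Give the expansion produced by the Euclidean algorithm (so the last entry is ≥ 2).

[7; 2, 4]

67 = 7·9 + 4
9 = 2·4 + 1
4 = 4·1 + 0  (stop)
So 67/9 = [7; 2, 4].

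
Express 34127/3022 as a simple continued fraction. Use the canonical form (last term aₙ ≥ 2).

[11; 3, 2, 2, 2, 3, 10, 2]

34127 = 11*3022 + 885
3022 = 3*885 + 367
885 = 2*367 + 151
367 = 2*151 + 65
151 = 2*65 + 21
65 = 3*21 + 2
21 = 10*2 + 1
2 = 2*1 + 0  (stop)
So 34127/3022 = [11; 3, 2, 2, 2, 3, 10, 2].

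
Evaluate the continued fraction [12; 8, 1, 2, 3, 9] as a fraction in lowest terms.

Using pₖ = aₖpₖ₋₁ + pₖ₋₂ and qₖ = aₖqₖ₋₁ + qₖ₋₂:
  k=0: a=12, p=12, q=1
  k=1: a=8, p=97, q=8
  k=2: a=1, p=109, q=9
  k=3: a=2, p=315, q=26
  k=4: a=3, p=1054, q=87
  k=5: a=9, p=9801, q=809

9801/809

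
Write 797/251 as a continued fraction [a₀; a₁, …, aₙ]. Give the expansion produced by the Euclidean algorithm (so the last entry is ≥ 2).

797 = 3*251 + 44
251 = 5*44 + 31
44 = 1*31 + 13
31 = 2*13 + 5
13 = 2*5 + 3
5 = 1*3 + 2
3 = 1*2 + 1
2 = 2*1 + 0  (stop)
So 797/251 = [3; 5, 1, 2, 2, 1, 1, 2].

[3; 5, 1, 2, 2, 1, 1, 2]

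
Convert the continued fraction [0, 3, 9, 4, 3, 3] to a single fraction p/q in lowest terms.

397/1234

Fold from the inside: start with 3/1.
  3 + 1/3 = 10/3
  4 + 3/10 = 43/10
  9 + 10/43 = 397/43
  3 + 43/397 = 1234/397
  0 + 397/1234 = 397/1234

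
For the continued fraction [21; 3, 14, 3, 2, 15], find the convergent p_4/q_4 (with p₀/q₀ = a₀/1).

Using pₖ = aₖpₖ₋₁ + pₖ₋₂, qₖ = aₖqₖ₋₁ + qₖ₋₂ (with p₋₁=1, p₋₂=0, q₋₁=0, q₋₂=1):
  k=0: a=21, p=21, q=1
  k=1: a=3, p=64, q=3
  k=2: a=14, p=917, q=43
  k=3: a=3, p=2815, q=132
  k=4: a=2, p=6547, q=307

6547/307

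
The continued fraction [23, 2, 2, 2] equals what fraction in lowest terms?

281/12

Fold from the inside: start with 2/1.
  2 + 1/2 = 5/2
  2 + 2/5 = 12/5
  23 + 5/12 = 281/12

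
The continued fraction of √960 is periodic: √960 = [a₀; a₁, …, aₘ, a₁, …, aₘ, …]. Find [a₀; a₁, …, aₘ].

[30; 1, 60]

a₀ = ⌊√960⌋ = 30.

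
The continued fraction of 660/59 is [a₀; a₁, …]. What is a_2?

660 = 11·59 + 11   →  a_0 = 11
59 = 5·11 + 4   →  a_1 = 5
11 = 2·4 + 3   →  a_2 = 2

2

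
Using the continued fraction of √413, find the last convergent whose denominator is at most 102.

630/31

√413 = [20; 3, 9, 1, 4, 1, 9, 3, 40, …] (period length 8).
Convergents:
  p_0/q_0 = 20/1
  p_1/q_1 = 61/3
  p_2/q_2 = 569/28
  p_3/q_3 = 630/31
  p_4/q_4 = 3089/152
q_3 = 31 ≤ 102 < 152 = q_4, so the answer is 630/31.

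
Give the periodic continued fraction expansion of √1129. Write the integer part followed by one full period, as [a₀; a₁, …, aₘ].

a₀ = ⌊√1129⌋ = 33.
With m₀=0, d₀=1 and mₖ₊₁ = dₖaₖ − mₖ, dₖ₊₁ = (n − mₖ₊₁²)/dₖ, aₖ₊₁ = ⌊(a₀+mₖ₊₁)/dₖ₊₁⌋:
  k=1: m=33, d=40, a=1
  k=2: m=7, d=27, a=1
  k=3: m=20, d=27, a=1
  k=4: m=7, d=40, a=1
  k=5: m=33, d=1, a=66
d=1 and a=2a₀=66 at k=5, so the next step gives (m, d) = (33, 40) again — its k=1 value — and the period has length 5.

[33; 1, 1, 1, 1, 66]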